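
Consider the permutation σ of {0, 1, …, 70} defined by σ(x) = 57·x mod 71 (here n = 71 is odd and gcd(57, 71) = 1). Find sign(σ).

+1

Start at x=1: 1 → 57 → 54 → 25 → 5 → 1 (one orbit).
The orbit structure of x ↦ 57x mod 71: 15 orbits of sizes [5, 5, 5, 5, 5, 5, 5, 5, 5, 5, 5, 5, 5, 5, 1].
15 cycles on 71: each ℓ→(−1)^(ℓ−1), product (−1)^56 = +1.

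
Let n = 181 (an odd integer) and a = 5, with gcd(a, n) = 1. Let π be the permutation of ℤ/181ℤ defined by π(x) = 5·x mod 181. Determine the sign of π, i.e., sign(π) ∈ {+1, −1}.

+1

Trace 59: π^k(59) = [59, 114, 27, 135, 132, 117, 42] for k=0..6.
π_5 has 13 disjoint cycles with lengths [15, 15, 15, 15, 15, 15, 15, 15, 15, 15, 15, 15, 1] on {0,…,180}.
13 cycles on 181: each ℓ→(−1)^(ℓ−1), product (−1)^168 = +1.
Zolotarev: (5|181) = +1, matching the cycle-count sign.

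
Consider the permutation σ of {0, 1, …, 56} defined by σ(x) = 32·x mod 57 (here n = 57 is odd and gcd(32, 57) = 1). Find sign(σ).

+1

Trace 1: π^k(1) = [1, 32, 55, 50, 4, 14, 49] for k=0..6.
Cycle type of π: 18×3 + 2 + 1; total 5 cycles.
5 cycles on 57: each ℓ→(−1)^(ℓ−1), product (−1)^52 = +1.
The Jacobi symbol (32|57) = +1 (Zolotarev) agrees.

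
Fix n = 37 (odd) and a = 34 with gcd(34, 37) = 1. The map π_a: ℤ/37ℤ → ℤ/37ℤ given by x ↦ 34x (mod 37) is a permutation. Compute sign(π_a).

+1

Start at x=26: 26 → 33 → 12 → 1 → 34 → 9 → 10 → … (one orbit).
Cycle lengths of π_34 on ℤ/37ℤ: [9, 9, 9, 9, 1]; 5 cycles in total.
Σ(ℓ_i−1) = 37−5 = 32; sign = (−1)^32 = +1.
(34|37)_J = +1 (Zolotarev's lemma cross-check).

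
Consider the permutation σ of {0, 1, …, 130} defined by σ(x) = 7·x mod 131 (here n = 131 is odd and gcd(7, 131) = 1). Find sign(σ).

Orbit of 59 under x↦7x: [59, 20, 9, 63, 48, 74, 125]… (length divides ord_131(7)).
The orbit structure of x ↦ 7x mod 131: 3 orbits of sizes [65, 65, 1].
n − c = 131 − 3 = 128; sign = (−1)^128 = +1.

+1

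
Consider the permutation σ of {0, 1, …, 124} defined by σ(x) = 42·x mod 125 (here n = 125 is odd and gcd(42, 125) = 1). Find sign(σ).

-1

Orbit of 39 under x↦42x: [39, 13, 46, 57, 19, 48, 16]… (length divides ord_125(42)).
π_42 has 4 disjoint cycles with lengths [100, 20, 4, 1] on {0,…,124}.
n − c = 125 − 4 = 121; sign = (−1)^121 = -1.
Via Zolotarev, sign(π_{42}) = (42|125) = -1.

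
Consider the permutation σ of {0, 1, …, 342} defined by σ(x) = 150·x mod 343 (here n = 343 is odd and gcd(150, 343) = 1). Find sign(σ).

-1

Orbit of 229 under x↦150x: [229, 50, 297, 303, 174, 32, 341]… (length divides ord_343(150)).
Cycle type of π: 294 + 42 + 6 + 1; total 4 cycles.
n − c = 343 − 4 = 339; sign = (−1)^339 = -1.
Check: (150/343) = -1 by Zolotarev.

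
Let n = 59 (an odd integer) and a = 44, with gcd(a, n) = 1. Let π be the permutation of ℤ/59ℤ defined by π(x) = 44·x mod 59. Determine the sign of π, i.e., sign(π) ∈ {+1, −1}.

-1

Trace 25: π^k(25) = [25, 38, 20, 54, 16, 55, 1] for k=0..6.
Cycle type of π: 58 + 1; total 2 cycles.
2 cycles on 59: each ℓ→(−1)^(ℓ−1), product (−1)^57 = -1.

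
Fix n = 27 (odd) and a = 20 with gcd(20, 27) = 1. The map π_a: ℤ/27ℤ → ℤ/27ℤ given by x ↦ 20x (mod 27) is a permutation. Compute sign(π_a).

Orbit of 17 under x↦20x: [17, 16, 23, 1, 20, 22, 8]… (length divides ord_27(20)).
Cycle type of π: 18 + 6 + 2 + 1; total 4 cycles.
sign(π) = (−1)^{n − #cycles} = (−1)^{27−4} = (−1)^23 = -1.
(20|27)_J = -1 (Zolotarev's lemma cross-check).

-1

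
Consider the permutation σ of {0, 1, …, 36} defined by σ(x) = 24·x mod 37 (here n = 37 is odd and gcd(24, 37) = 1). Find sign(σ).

-1

Trace 3: π^k(3) = [3, 35, 26, 32, 28, 6, 33] for k=0..6.
The orbit structure of x ↦ 24x mod 37: 2 orbits of sizes [36, 1].
37 − 2 = 35 transpositions; sign(π) = (−1)^35 = -1.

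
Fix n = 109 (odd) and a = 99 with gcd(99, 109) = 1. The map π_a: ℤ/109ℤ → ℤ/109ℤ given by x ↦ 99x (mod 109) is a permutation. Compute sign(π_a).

-1

Orbit of 64 under x↦99x: [64, 14, 78, 92, 61, 44, 105]… (length divides ord_109(99)).
2 cycles of lengths [108, 1].
sign(π) = (−1)^{n − #cycles} = (−1)^{109−2} = (−1)^107 = -1.
(99|109)_J = -1 (Zolotarev's lemma cross-check).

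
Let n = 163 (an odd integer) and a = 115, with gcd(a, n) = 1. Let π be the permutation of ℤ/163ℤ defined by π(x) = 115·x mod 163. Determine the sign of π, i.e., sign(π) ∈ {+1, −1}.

Start at x=6: 6 → 38 → 132 → 21 → 133 → 136 → 155 → … (one orbit).
π_115 has 7 disjoint cycles with lengths [27, 27, 27, 27, 27, 27, 1] on {0,…,162}.
sign(π) = (−1)^{n − #cycles} = (−1)^{163−7} = (−1)^156 = +1.
The Jacobi symbol (115|163) = +1 (Zolotarev) agrees.

+1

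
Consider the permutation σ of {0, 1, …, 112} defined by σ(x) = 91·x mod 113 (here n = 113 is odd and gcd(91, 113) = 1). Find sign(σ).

+1

Start at x=1: 1 → 91 → 32 → 87 → 7 → 72 → 111 → … (one orbit).
3 cycles of lengths [56, 56, 1].
n − c = 113 − 3 = 110; sign = (−1)^110 = +1.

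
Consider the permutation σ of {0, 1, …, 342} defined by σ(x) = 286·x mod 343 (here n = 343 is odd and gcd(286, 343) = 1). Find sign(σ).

-1

Start at x=337: 337 → 342 → 57 → 181 → 316 → 167 → 85 → … (one orbit).
π_286 has 10 disjoint cycles with lengths [98, 98, 98, 14, 14, 14, 2, 2, 2, 1] on {0,…,342}.
With 10 cycles on 343 points, sign = (−1)^{343−10} = -1.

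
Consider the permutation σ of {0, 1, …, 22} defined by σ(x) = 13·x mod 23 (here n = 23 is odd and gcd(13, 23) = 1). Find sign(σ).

+1

Start at x=3: 3 → 16 → 1 → 13 → 8 → 12 → 18 → … (one orbit).
Decompose π into cycles: lengths [11, 11, 1] (3 cycles, including the fixed point 0).
3 cycles on 23: each ℓ→(−1)^(ℓ−1), product (−1)^20 = +1.
Zolotarev: (13|23) = +1, matching the cycle-count sign.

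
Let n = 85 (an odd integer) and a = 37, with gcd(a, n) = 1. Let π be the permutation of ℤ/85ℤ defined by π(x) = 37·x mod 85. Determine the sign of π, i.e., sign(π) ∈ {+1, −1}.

Trace 59: π^k(59) = [59, 58, 21, 12, 19, 23, 1] for k=0..6.
Decompose π into cycles: lengths [16, 16, 16, 16, 16, 4, 1] (7 cycles, including the fixed point 0).
Σ(ℓ_i−1) = 85−7 = 78; sign = (−1)^78 = +1.

+1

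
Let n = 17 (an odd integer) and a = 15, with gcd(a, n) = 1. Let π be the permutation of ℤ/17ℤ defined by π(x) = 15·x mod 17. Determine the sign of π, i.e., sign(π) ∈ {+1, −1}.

Orbit of 4 under x↦15x: [4, 9, 16, 2, 13, 8, 1]… (length divides ord_17(15)).
π_15 has 3 disjoint cycles with lengths [8, 8, 1] on {0,…,16}.
3 cycles on 17: each ℓ→(−1)^(ℓ−1), product (−1)^14 = +1.
Check: (15/17) = +1 by Zolotarev.

+1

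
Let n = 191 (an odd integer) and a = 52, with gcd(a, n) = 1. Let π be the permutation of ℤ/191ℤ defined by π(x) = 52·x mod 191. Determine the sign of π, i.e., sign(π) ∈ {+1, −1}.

Start at x=160: 160 → 107 → 25 → 154 → 177 → 36 → 153 → … (one orbit).
Cycle type of π: 19×10 + 1; total 11 cycles.
sign(π) = (−1)^{n − #cycles} = (−1)^{191−11} = (−1)^180 = +1.
Zolotarev: (52|191) = +1, matching the cycle-count sign.

+1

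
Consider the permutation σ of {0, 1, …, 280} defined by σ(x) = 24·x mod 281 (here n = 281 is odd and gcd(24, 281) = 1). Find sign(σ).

-1

Trace 169: π^k(169) = [169, 122, 118, 22, 247, 27, 86] for k=0..6.
Decompose π into cycles: lengths [280, 1] (2 cycles, including the fixed point 0).
With 2 cycles on 281 points, sign = (−1)^{281−2} = -1.
Zolotarev: (24|281) = -1, matching the cycle-count sign.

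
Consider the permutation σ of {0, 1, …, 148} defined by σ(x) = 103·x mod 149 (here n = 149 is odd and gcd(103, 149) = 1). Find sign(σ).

+1

Start at x=61: 61 → 25 → 42 → 5 → 68 → 1 → 103 → … (one orbit).
π_103 has 3 disjoint cycles with lengths [74, 74, 1] on {0,…,148}.
With 3 cycles on 149 points, sign = (−1)^{149−3} = +1.
(103|149)_J = +1 (Zolotarev's lemma cross-check).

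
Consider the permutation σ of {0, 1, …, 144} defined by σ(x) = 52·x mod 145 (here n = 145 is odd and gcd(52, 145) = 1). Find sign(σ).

Trace 36: π^k(36) = [36, 132, 49, 83, 111, 117, 139] for k=0..6.
10 cycles of lengths [28, 28, 28, 28, 7, 7, 7, 7, 4, 1].
Σ(ℓ_i−1) = 145−10 = 135; sign = (−1)^135 = -1.

-1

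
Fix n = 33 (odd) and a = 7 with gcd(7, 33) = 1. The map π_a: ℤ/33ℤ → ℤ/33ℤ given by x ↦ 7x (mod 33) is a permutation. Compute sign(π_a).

-1

Trace 4: π^k(4) = [4, 28, 31, 19, 1, 7, 16] for k=0..6.
The orbit structure of x ↦ 7x mod 33: 6 orbits of sizes [10, 10, 10, 1, 1, 1].
Σ(ℓ_i−1) = 33−6 = 27; sign = (−1)^27 = -1.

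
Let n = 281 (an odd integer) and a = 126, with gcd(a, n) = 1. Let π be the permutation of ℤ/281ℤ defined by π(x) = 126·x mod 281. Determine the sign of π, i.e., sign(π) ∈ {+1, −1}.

+1

Trace 280: π^k(280) = [280, 155, 141, 63, 70, 109, 246] for k=0..6.
Decompose π into cycles: lengths [70, 70, 70, 70, 1] (5 cycles, including the fixed point 0).
281 − 5 = 276 transpositions; sign(π) = (−1)^276 = +1.
The Jacobi symbol (126|281) = +1 (Zolotarev) agrees.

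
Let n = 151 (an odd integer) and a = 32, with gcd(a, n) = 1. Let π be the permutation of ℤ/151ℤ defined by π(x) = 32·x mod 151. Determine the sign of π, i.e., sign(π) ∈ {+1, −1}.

Start at x=32: 32 → 118 → 1 → 32 (one orbit).
Cycle type of π: 3×50 + 1; total 51 cycles.
sign(π) = (−1)^{n − #cycles} = (−1)^{151−51} = (−1)^100 = +1.
Check: (32/151) = +1 by Zolotarev.

+1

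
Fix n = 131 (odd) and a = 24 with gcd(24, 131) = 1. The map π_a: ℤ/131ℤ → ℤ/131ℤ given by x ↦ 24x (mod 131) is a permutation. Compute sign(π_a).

-1

Start at x=60: 60 → 130 → 107 → 79 → 62 → 47 → 80 → … (one orbit).
The orbit structure of x ↦ 24x mod 131: 6 orbits of sizes [26, 26, 26, 26, 26, 1].
6 cycles on 131: each ℓ→(−1)^(ℓ−1), product (−1)^125 = -1.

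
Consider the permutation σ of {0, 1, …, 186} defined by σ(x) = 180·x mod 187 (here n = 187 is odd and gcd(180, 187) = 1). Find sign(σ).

-1

Start at x=168: 168 → 133 → 4 → 159 → 9 → 124 → 67 → … (one orbit).
Decompose π into cycles: lengths [80, 80, 16, 5, 5, 1] (6 cycles, including the fixed point 0).
sign(π) = (−1)^{n − #cycles} = (−1)^{187−6} = (−1)^181 = -1.
(180|187)_J = -1 (Zolotarev's lemma cross-check).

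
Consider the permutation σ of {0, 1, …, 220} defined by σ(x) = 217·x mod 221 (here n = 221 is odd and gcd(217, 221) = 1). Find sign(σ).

+1

Start at x=157: 157 → 35 → 81 → 118 → 191 → 120 → 183 → … (one orbit).
The orbit structure of x ↦ 217x mod 221: 25 orbits of sizes [12, 12, 12, 12, 12, 12, 12, 12, 12, 12, 12, 12, 12, 12, 12, 12, 4, 4, 4, 4, 3, 3, 3, 3, 1].
sign(π) = (−1)^{n − #cycles} = (−1)^{221−25} = (−1)^196 = +1.
Zolotarev: (217|221) = +1, matching the cycle-count sign.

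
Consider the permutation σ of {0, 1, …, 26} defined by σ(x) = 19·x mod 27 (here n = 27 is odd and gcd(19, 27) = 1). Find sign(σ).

Trace 10: π^k(10) = [10, 1, 19] for k=0..2.
Cycle type of π: 3×6 + 1×9; total 15 cycles.
With 15 cycles on 27 points, sign = (−1)^{27−15} = +1.
Zolotarev: (19|27) = +1, matching the cycle-count sign.

+1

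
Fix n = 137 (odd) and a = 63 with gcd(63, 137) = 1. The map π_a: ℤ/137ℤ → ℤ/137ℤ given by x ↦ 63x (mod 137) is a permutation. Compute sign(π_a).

+1

Orbit of 18 under x↦63x: [18, 38, 65, 122, 14, 60, 81]… (length divides ord_137(63)).
Cycle type of π: 34×4 + 1; total 5 cycles.
Σ(ℓ_i−1) = 137−5 = 132; sign = (−1)^132 = +1.
(63|137)_J = +1 (Zolotarev's lemma cross-check).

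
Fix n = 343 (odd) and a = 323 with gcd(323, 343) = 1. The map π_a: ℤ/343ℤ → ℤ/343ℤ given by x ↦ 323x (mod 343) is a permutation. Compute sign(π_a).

+1

Trace 113: π^k(113) = [113, 141, 267, 148, 127, 204, 36] for k=0..6.
19 cycles of lengths [49, 49, 49, 49, 49, 49, 7, 7, 7, 7, 7, 7, 1, 1, 1, 1, 1, 1, 1].
19 cycles on 343: each ℓ→(−1)^(ℓ−1), product (−1)^324 = +1.
Via Zolotarev, sign(π_{323}) = (323|343) = +1.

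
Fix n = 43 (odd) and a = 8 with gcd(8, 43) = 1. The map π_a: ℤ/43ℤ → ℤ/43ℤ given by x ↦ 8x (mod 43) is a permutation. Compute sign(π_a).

Trace 42: π^k(42) = [42, 35, 22, 4, 32, 41, 27] for k=0..6.
Cycle lengths of π_8 on ℤ/43ℤ: [14, 14, 14, 1]; 4 cycles in total.
Σ(ℓ_i−1) = 43−4 = 39; sign = (−1)^39 = -1.

-1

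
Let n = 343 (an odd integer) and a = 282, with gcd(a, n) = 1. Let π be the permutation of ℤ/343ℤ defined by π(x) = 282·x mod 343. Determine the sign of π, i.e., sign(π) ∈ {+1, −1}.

Start at x=23: 23 → 312 → 176 → 240 → 109 → 211 → 163 → … (one orbit).
π_282 has 7 disjoint cycles with lengths [147, 147, 21, 21, 3, 3, 1] on {0,…,342}.
343 − 7 = 336 transpositions; sign(π) = (−1)^336 = +1.
Via Zolotarev, sign(π_{282}) = (282|343) = +1.

+1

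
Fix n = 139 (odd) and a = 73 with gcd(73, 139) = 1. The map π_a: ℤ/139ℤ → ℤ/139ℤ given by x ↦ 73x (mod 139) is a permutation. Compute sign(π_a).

Trace 57: π^k(57) = [57, 130, 38, 133, 118, 135, 125] for k=0..6.
The orbit structure of x ↦ 73x mod 139: 2 orbits of sizes [138, 1].
2 cycles on 139: each ℓ→(−1)^(ℓ−1), product (−1)^137 = -1.
Check: (73/139) = -1 by Zolotarev.

-1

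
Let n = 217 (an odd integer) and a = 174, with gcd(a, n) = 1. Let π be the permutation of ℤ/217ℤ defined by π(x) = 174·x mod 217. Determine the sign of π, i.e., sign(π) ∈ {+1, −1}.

-1

Orbit of 202 under x↦174x: [202, 211, 41, 190, 76, 204, 125]… (length divides ord_217(174)).
π_174 has 12 disjoint cycles with lengths [30, 30, 30, 30, 30, 30, 15, 15, 2, 2, 2, 1] on {0,…,216}.
sign(π) = (−1)^{n − #cycles} = (−1)^{217−12} = (−1)^205 = -1.
The Jacobi symbol (174|217) = -1 (Zolotarev) agrees.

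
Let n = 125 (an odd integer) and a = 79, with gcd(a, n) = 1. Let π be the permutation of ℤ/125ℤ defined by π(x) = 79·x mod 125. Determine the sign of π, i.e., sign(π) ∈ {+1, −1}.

Orbit of 86 under x↦79x: [86, 44, 101, 104, 91, 64, 56]… (length divides ord_125(79)).
7 cycles of lengths [50, 50, 10, 10, 2, 2, 1].
sign(π) = (−1)^{n − #cycles} = (−1)^{125−7} = (−1)^118 = +1.
(79|125)_J = +1 (Zolotarev's lemma cross-check).

+1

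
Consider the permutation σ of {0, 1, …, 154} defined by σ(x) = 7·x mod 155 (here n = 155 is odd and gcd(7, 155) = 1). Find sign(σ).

-1

Trace 66: π^k(66) = [66, 152, 134, 8, 56, 82, 109] for k=0..6.
Decompose π into cycles: lengths [60, 60, 15, 15, 4, 1] (6 cycles, including the fixed point 0).
sign(π) = (−1)^{n − #cycles} = (−1)^{155−6} = (−1)^149 = -1.
The Jacobi symbol (7|155) = -1 (Zolotarev) agrees.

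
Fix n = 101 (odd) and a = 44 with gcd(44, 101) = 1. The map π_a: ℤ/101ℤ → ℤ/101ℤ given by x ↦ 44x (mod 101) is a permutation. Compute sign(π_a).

-1

Orbit of 87 under x↦44x: [87, 91, 65, 32, 95, 39, 100]… (length divides ord_101(44)).
π_44 has 6 disjoint cycles with lengths [20, 20, 20, 20, 20, 1] on {0,…,100}.
With 6 cycles on 101 points, sign = (−1)^{101−6} = -1.
Check: (44/101) = -1 by Zolotarev.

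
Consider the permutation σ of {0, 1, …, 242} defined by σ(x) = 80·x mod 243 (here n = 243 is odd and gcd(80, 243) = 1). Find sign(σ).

-1

Trace 82: π^k(82) = [82, 242, 163, 161, 1, 80] for k=0..5.
Cycle lengths of π_80 on ℤ/243ℤ: [6, 6, 6, 6, 6, 6, 6, 6, 6, 6, 6, 6, 6, 6, 6, 6, 6, 6, 6, 6, 6, 6, 6, 6, 6, 6, 6, 2, 2, 2, 2, 2, 2, 2, 2, 2, 2, 2, 2, 2, 2, 2, 2, 2, 2, 2, 2, 2, 2, 2, 2, 2, 2, 2, 2, 2, 2, 2, 2, 2, 2, 2, 2, 2, 2, 2, 2, 1]; 68 cycles in total.
243 − 68 = 175 transpositions; sign(π) = (−1)^175 = -1.
The Jacobi symbol (80|243) = -1 (Zolotarev) agrees.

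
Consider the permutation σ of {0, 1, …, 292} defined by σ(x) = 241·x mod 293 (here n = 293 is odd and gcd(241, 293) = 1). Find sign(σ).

Start at x=240: 240 → 119 → 258 → 62 → 292 → 52 → 226 → … (one orbit).
The orbit structure of x ↦ 241x mod 293: 2 orbits of sizes [292, 1].
With 2 cycles on 293 points, sign = (−1)^{293−2} = -1.

-1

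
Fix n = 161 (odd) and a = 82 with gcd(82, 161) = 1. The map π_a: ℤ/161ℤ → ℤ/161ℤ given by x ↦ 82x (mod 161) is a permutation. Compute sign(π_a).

-1

Orbit of 32 under x↦82x: [32, 48, 72, 108, 1, 82, 123]… (length divides ord_161(82)).
6 cycles of lengths [66, 66, 11, 11, 6, 1].
n − c = 161 − 6 = 155; sign = (−1)^155 = -1.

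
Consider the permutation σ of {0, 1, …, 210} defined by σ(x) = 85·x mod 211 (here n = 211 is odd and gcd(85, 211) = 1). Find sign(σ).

Trace 44: π^k(44) = [44, 153, 134, 207, 82, 7, 173] for k=0..6.
Cycle lengths of π_85 on ℤ/211ℤ: [210, 1]; 2 cycles in total.
With 2 cycles on 211 points, sign = (−1)^{211−2} = -1.
(85|211)_J = -1 (Zolotarev's lemma cross-check).

-1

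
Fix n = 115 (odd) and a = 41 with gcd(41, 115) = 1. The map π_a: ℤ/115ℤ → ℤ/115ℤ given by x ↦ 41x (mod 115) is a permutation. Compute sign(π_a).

Trace 36: π^k(36) = [36, 96, 26, 31, 6, 16, 81] for k=0..6.
Decompose π into cycles: lengths [11, 11, 11, 11, 11, 11, 11, 11, 11, 11, 1, 1, 1, 1, 1] (15 cycles, including the fixed point 0).
Σ(ℓ_i−1) = 115−15 = 100; sign = (−1)^100 = +1.
The Jacobi symbol (41|115) = +1 (Zolotarev) agrees.

+1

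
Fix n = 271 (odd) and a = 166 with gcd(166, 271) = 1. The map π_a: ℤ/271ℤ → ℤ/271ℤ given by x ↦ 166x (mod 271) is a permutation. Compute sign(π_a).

Trace 44: π^k(44) = [44, 258, 10, 34, 224, 57, 248] for k=0..6.
Cycle type of π: 45×6 + 1; total 7 cycles.
sign(π) = (−1)^{n − #cycles} = (−1)^{271−7} = (−1)^264 = +1.

+1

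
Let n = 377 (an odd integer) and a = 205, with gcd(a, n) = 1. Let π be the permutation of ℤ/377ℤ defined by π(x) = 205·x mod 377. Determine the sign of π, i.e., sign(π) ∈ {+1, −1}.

-1

Start at x=264: 264 → 209 → 244 → 256 → 77 → 328 → 134 → … (one orbit).
Cycle type of π: 84×4 + 28 + 6×2 + 1; total 8 cycles.
377 − 8 = 369 transpositions; sign(π) = (−1)^369 = -1.
(205|377)_J = -1 (Zolotarev's lemma cross-check).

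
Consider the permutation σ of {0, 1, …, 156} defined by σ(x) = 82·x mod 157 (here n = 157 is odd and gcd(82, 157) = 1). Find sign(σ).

Start at x=108: 108 → 64 → 67 → 156 → 75 → 27 → 16 → … (one orbit).
The orbit structure of x ↦ 82x mod 157: 7 orbits of sizes [26, 26, 26, 26, 26, 26, 1].
With 7 cycles on 157 points, sign = (−1)^{157−7} = +1.
Zolotarev: (82|157) = +1, matching the cycle-count sign.

+1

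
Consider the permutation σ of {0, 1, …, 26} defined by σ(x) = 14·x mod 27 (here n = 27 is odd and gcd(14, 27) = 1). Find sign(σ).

-1

Start at x=13: 13 → 20 → 10 → 5 → 16 → 8 → 4 → … (one orbit).
Decompose π into cycles: lengths [18, 6, 2, 1] (4 cycles, including the fixed point 0).
27 − 4 = 23 transpositions; sign(π) = (−1)^23 = -1.
The Jacobi symbol (14|27) = -1 (Zolotarev) agrees.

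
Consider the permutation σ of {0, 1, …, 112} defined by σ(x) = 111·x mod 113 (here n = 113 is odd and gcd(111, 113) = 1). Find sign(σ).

Start at x=105: 105 → 16 → 81 → 64 → 98 → 30 → 53 → … (one orbit).
Cycle lengths of π_111 on ℤ/113ℤ: [28, 28, 28, 28, 1]; 5 cycles in total.
sign(π) = (−1)^{n − #cycles} = (−1)^{113−5} = (−1)^108 = +1.
(111|113)_J = +1 (Zolotarev's lemma cross-check).

+1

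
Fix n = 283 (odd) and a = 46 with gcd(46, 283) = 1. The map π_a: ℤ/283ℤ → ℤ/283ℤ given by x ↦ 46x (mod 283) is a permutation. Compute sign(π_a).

Trace 99: π^k(99) = [99, 26, 64, 114, 150, 108, 157] for k=0..6.
Cycle lengths of π_46 on ℤ/283ℤ: [282, 1]; 2 cycles in total.
n − c = 283 − 2 = 281; sign = (−1)^281 = -1.
Check: (46/283) = -1 by Zolotarev.

-1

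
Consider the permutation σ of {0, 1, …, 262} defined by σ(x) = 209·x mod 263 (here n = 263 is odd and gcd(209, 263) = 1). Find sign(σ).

Trace 188: π^k(188) = [188, 105, 116, 48, 38, 52, 85] for k=0..6.
2 cycles of lengths [262, 1].
263 − 2 = 261 transpositions; sign(π) = (−1)^261 = -1.

-1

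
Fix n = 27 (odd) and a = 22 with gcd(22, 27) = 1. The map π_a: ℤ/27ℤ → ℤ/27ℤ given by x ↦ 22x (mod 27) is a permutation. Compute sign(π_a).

Trace 7: π^k(7) = [7, 19, 13, 16, 1, 22, 25] for k=0..6.
Cycle lengths of π_22 on ℤ/27ℤ: [9, 9, 3, 3, 1, 1, 1]; 7 cycles in total.
n − c = 27 − 7 = 20; sign = (−1)^20 = +1.

+1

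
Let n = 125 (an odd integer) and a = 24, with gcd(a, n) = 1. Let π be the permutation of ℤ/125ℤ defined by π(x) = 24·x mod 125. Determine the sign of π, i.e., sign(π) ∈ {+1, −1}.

+1

Trace 1: π^k(1) = [1, 24, 76, 74, 26, 124, 101] for k=0..6.
Cycle type of π: 10×10 + 2×12 + 1; total 23 cycles.
125 − 23 = 102 transpositions; sign(π) = (−1)^102 = +1.
Check: (24/125) = +1 by Zolotarev.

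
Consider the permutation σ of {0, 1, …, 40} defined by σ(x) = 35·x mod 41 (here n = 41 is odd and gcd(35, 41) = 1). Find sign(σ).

-1

Orbit of 39 under x↦35x: [39, 12, 10, 22, 32, 13, 4]… (length divides ord_41(35)).
2 cycles of lengths [40, 1].
sign(π) = (−1)^{n − #cycles} = (−1)^{41−2} = (−1)^39 = -1.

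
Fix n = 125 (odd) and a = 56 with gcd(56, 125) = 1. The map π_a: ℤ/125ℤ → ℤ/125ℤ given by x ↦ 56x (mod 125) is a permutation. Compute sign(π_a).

+1

Orbit of 41 under x↦56x: [41, 46, 76, 6, 86, 66, 71]… (length divides ord_125(56)).
Cycle type of π: 25×4 + 5×4 + 1×5; total 13 cycles.
125 − 13 = 112 transpositions; sign(π) = (−1)^112 = +1.
Check: (56/125) = +1 by Zolotarev.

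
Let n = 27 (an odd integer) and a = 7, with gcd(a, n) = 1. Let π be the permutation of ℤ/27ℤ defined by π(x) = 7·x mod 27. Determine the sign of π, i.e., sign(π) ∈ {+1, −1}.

+1

Trace 1: π^k(1) = [1, 7, 22, 19, 25, 13, 10] for k=0..6.
Cycle type of π: 9×2 + 3×2 + 1×3; total 7 cycles.
27 − 7 = 20 transpositions; sign(π) = (−1)^20 = +1.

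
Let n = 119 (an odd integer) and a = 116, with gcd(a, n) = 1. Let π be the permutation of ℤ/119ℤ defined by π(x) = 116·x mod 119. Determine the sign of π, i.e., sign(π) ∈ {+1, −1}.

Orbit of 107 under x↦116x: [107, 36, 11, 86, 99, 60, 58]… (length divides ord_119(116)).
Cycle type of π: 48×2 + 16 + 3×2 + 1; total 6 cycles.
sign(π) = (−1)^{n − #cycles} = (−1)^{119−6} = (−1)^113 = -1.

-1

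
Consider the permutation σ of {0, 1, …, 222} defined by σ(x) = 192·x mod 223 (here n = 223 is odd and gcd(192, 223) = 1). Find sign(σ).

-1

Trace 94: π^k(94) = [94, 208, 19, 80, 196, 168, 144] for k=0..6.
The orbit structure of x ↦ 192x mod 223: 2 orbits of sizes [222, 1].
2 cycles on 223: each ℓ→(−1)^(ℓ−1), product (−1)^221 = -1.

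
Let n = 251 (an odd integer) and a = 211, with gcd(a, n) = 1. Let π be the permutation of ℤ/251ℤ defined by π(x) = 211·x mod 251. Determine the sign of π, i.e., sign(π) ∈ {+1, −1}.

Orbit of 249 under x↦211x: [249, 80, 63, 241, 149, 64, 201]… (length divides ord_251(211)).
Cycle type of π: 25×10 + 1; total 11 cycles.
251 − 11 = 240 transpositions; sign(π) = (−1)^240 = +1.
Via Zolotarev, sign(π_{211}) = (211|251) = +1.

+1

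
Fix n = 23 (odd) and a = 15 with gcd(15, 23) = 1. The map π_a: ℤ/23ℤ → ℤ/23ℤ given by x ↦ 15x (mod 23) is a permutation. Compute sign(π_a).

-1

Start at x=7: 7 → 13 → 11 → 4 → 14 → 3 → 22 → … (one orbit).
2 cycles of lengths [22, 1].
With 2 cycles on 23 points, sign = (−1)^{23−2} = -1.
(15|23)_J = -1 (Zolotarev's lemma cross-check).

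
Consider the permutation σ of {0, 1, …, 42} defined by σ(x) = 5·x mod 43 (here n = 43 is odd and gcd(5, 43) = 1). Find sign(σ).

Orbit of 9 under x↦5x: [9, 2, 10, 7, 35, 3, 15]… (length divides ord_43(5)).
Cycle type of π: 42 + 1; total 2 cycles.
n − c = 43 − 2 = 41; sign = (−1)^41 = -1.
(5|43)_J = -1 (Zolotarev's lemma cross-check).

-1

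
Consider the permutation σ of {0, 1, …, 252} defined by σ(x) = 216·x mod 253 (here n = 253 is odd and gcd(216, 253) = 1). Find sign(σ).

-1

Start at x=164: 164 → 4 → 105 → 163 → 41 → 1 → 216 → … (one orbit).
Decompose π into cycles: lengths [110, 110, 11, 11, 10, 1] (6 cycles, including the fixed point 0).
With 6 cycles on 253 points, sign = (−1)^{253−6} = -1.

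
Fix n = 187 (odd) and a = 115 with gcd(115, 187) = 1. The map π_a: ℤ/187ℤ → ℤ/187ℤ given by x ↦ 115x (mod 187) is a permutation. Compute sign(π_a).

+1

Orbit of 169 under x↦115x: [169, 174, 1, 115, 135, 4, 86]… (length divides ord_187(115)).
π_115 has 15 disjoint cycles with lengths [20, 20, 20, 20, 20, 20, 20, 20, 5, 5, 4, 4, 4, 4, 1] on {0,…,186}.
n − c = 187 − 15 = 172; sign = (−1)^172 = +1.
(115|187)_J = +1 (Zolotarev's lemma cross-check).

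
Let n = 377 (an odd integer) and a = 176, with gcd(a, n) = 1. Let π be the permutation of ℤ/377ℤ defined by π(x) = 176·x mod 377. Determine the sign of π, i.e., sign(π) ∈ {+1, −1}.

Start at x=177: 177 → 238 → 41 → 53 → 280 → 270 → 18 → … (one orbit).
Cycle type of π: 84×4 + 28 + 12 + 1; total 7 cycles.
With 7 cycles on 377 points, sign = (−1)^{377−7} = +1.
(176|377)_J = +1 (Zolotarev's lemma cross-check).

+1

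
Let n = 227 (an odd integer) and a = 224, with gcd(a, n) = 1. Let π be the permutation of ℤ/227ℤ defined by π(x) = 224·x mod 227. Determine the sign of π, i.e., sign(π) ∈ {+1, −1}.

-1

Start at x=184: 184 → 129 → 67 → 26 → 149 → 7 → 206 → … (one orbit).
2 cycles of lengths [226, 1].
2 cycles on 227: each ℓ→(−1)^(ℓ−1), product (−1)^225 = -1.
(224|227)_J = -1 (Zolotarev's lemma cross-check).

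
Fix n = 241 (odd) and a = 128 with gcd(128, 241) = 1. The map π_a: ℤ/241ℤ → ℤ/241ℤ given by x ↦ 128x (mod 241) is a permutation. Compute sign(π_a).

+1

Orbit of 1 under x↦128x: [1, 128, 237, 211, 16, 120, 177]… (length divides ord_241(128)).
Cycle lengths of π_128 on ℤ/241ℤ: [24, 24, 24, 24, 24, 24, 24, 24, 24, 24, 1]; 11 cycles in total.
241 − 11 = 230 transpositions; sign(π) = (−1)^230 = +1.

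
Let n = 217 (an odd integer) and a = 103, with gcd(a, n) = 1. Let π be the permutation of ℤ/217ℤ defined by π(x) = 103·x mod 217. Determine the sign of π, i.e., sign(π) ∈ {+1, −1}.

Trace 72: π^k(72) = [72, 38, 8, 173, 25, 188, 51] for k=0..6.
Decompose π into cycles: lengths [30, 30, 30, 30, 30, 30, 15, 15, 6, 1] (10 cycles, including the fixed point 0).
With 10 cycles on 217 points, sign = (−1)^{217−10} = -1.
The Jacobi symbol (103|217) = -1 (Zolotarev) agrees.

-1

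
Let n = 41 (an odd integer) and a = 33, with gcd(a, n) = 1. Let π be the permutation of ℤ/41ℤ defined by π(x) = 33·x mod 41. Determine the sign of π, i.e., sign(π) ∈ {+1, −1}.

Trace 16: π^k(16) = [16, 36, 40, 8, 18, 20, 4] for k=0..6.
Decompose π into cycles: lengths [20, 20, 1] (3 cycles, including the fixed point 0).
n − c = 41 − 3 = 38; sign = (−1)^38 = +1.

+1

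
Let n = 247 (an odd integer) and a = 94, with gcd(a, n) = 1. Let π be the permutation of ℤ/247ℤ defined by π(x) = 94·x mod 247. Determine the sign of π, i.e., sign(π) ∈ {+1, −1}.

-1

Start at x=94: 94 → 191 → 170 → 172 → 113 → 1 → 94 (one orbit).
Decompose π into cycles: lengths [6, 6, 6, 6, 6, 6, 6, 6, 6, 6, 6, 6, 6, 6, 6, 6, 6, 6, 6, 6, 6, 6, 6, 6, 6, 6, 6, 6, 6, 6, 6, 6, 6, 6, 6, 6, 3, 3, 3, 3, 2, 2, 2, 2, 2, 2, 2, 2, 2, 1] (50 cycles, including the fixed point 0).
sign(π) = (−1)^{n − #cycles} = (−1)^{247−50} = (−1)^197 = -1.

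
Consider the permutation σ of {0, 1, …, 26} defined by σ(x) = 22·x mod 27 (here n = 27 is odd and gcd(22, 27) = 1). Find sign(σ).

+1

Trace 16: π^k(16) = [16, 1, 22, 25, 10, 4, 7] for k=0..6.
Cycle lengths of π_22 on ℤ/27ℤ: [9, 9, 3, 3, 1, 1, 1]; 7 cycles in total.
With 7 cycles on 27 points, sign = (−1)^{27−7} = +1.
Zolotarev: (22|27) = +1, matching the cycle-count sign.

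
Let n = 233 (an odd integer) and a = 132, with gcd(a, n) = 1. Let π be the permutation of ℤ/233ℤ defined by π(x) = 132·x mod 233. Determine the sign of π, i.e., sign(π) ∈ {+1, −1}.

Start at x=31: 31 → 131 → 50 → 76 → 13 → 85 → 36 → … (one orbit).
Decompose π into cycles: lengths [116, 116, 1] (3 cycles, including the fixed point 0).
233 − 3 = 230 transpositions; sign(π) = (−1)^230 = +1.

+1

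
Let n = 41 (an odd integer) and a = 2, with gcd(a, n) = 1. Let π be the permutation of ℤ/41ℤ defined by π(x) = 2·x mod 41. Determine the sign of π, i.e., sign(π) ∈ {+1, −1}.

Start at x=8: 8 → 16 → 32 → 23 → 5 → 10 → 20 → … (one orbit).
π_2 has 3 disjoint cycles with lengths [20, 20, 1] on {0,…,40}.
sign(π) = (−1)^{n − #cycles} = (−1)^{41−3} = (−1)^38 = +1.

+1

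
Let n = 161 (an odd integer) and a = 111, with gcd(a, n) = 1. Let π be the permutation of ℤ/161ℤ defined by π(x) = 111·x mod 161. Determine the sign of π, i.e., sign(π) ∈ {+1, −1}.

Orbit of 125 under x↦111x: [125, 29, 160, 50, 76, 64, 20]… (length divides ord_161(111)).
The orbit structure of x ↦ 111x mod 161: 11 orbits of sizes [22, 22, 22, 22, 22, 22, 22, 2, 2, 2, 1].
With 11 cycles on 161 points, sign = (−1)^{161−11} = +1.

+1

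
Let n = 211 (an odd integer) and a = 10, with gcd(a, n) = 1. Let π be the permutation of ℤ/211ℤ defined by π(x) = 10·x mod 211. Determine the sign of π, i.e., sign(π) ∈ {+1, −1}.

Orbit of 111 under x↦10x: [111, 55, 128, 14, 140, 134, 74]… (length divides ord_211(10)).
Cycle type of π: 30×7 + 1; total 8 cycles.
sign(π) = (−1)^{n − #cycles} = (−1)^{211−8} = (−1)^203 = -1.
(10|211)_J = -1 (Zolotarev's lemma cross-check).

-1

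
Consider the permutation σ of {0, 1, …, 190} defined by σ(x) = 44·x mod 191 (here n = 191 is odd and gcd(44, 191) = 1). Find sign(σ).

Start at x=61: 61 → 10 → 58 → 69 → 171 → 75 → 53 → … (one orbit).
Cycle type of π: 190 + 1; total 2 cycles.
sign(π) = (−1)^{n − #cycles} = (−1)^{191−2} = (−1)^189 = -1.
Zolotarev: (44|191) = -1, matching the cycle-count sign.

-1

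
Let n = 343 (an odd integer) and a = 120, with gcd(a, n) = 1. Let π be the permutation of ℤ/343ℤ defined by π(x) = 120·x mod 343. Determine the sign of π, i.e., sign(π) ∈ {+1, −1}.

+1

Trace 50: π^k(50) = [50, 169, 43, 15, 85, 253, 176] for k=0..6.
π_120 has 19 disjoint cycles with lengths [49, 49, 49, 49, 49, 49, 7, 7, 7, 7, 7, 7, 1, 1, 1, 1, 1, 1, 1] on {0,…,342}.
19 cycles on 343: each ℓ→(−1)^(ℓ−1), product (−1)^324 = +1.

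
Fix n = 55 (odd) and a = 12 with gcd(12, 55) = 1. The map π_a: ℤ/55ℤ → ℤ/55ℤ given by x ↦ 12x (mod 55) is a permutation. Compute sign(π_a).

Orbit of 23 under x↦12x: [23, 1, 12, 34]… (length divides ord_55(12)).
Cycle type of π: 4×11 + 1×11; total 22 cycles.
55 − 22 = 33 transpositions; sign(π) = (−1)^33 = -1.
Via Zolotarev, sign(π_{12}) = (12|55) = -1.

-1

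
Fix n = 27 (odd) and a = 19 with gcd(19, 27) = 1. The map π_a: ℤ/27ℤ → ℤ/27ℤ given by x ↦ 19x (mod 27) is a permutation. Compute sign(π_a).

Trace 1: π^k(1) = [1, 19, 10] for k=0..2.
Cycle lengths of π_19 on ℤ/27ℤ: [3, 3, 3, 3, 3, 3, 1, 1, 1, 1, 1, 1, 1, 1, 1]; 15 cycles in total.
Σ(ℓ_i−1) = 27−15 = 12; sign = (−1)^12 = +1.
Zolotarev: (19|27) = +1, matching the cycle-count sign.

+1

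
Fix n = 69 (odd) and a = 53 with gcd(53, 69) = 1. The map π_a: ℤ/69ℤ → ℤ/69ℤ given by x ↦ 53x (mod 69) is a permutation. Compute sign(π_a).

Trace 58: π^k(58) = [58, 38, 13, 68, 16, 20, 25] for k=0..6.
5 cycles of lengths [22, 22, 22, 2, 1].
With 5 cycles on 69 points, sign = (−1)^{69−5} = +1.
Zolotarev: (53|69) = +1, matching the cycle-count sign.

+1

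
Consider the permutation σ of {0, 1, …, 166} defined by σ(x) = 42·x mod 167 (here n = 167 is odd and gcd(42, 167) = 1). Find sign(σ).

+1

Trace 94: π^k(94) = [94, 107, 152, 38, 93, 65, 58] for k=0..6.
Cycle type of π: 83×2 + 1; total 3 cycles.
sign(π) = (−1)^{n − #cycles} = (−1)^{167−3} = (−1)^164 = +1.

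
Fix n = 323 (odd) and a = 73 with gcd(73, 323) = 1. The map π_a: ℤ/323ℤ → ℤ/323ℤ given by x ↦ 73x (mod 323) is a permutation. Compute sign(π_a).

-1

Orbit of 20 under x↦73x: [20, 168, 313, 239, 5, 42, 159]… (length divides ord_323(73)).
π_73 has 6 disjoint cycles with lengths [144, 144, 16, 9, 9, 1] on {0,…,322}.
n − c = 323 − 6 = 317; sign = (−1)^317 = -1.
(73|323)_J = -1 (Zolotarev's lemma cross-check).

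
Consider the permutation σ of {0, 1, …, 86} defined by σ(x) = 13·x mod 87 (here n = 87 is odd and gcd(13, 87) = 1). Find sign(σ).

+1

Orbit of 25 under x↦13x: [25, 64, 49, 28, 16, 34, 7]… (length divides ord_87(13)).
9 cycles of lengths [14, 14, 14, 14, 14, 14, 1, 1, 1].
With 9 cycles on 87 points, sign = (−1)^{87−9} = +1.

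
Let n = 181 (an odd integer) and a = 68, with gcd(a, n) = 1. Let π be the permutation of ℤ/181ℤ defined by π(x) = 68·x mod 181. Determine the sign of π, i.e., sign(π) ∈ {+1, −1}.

-1

Start at x=86: 86 → 56 → 7 → 114 → 150 → 64 → 8 → … (one orbit).
Cycle lengths of π_68 on ℤ/181ℤ: [60, 60, 60, 1]; 4 cycles in total.
sign(π) = (−1)^{n − #cycles} = (−1)^{181−4} = (−1)^177 = -1.
Check: (68/181) = -1 by Zolotarev.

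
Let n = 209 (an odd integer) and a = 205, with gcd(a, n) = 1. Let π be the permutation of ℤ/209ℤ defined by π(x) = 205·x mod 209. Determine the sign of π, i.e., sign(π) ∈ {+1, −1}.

Start at x=173: 173 → 144 → 51 → 5 → 189 → 80 → 98 → … (one orbit).
5 cycles of lengths [90, 90, 18, 10, 1].
Σ(ℓ_i−1) = 209−5 = 204; sign = (−1)^204 = +1.

+1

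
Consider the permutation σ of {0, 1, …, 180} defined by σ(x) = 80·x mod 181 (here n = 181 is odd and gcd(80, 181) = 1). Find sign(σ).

Start at x=80: 80 → 65 → 132 → 62 → 73 → 48 → 39 → … (one orbit).
The orbit structure of x ↦ 80x mod 181: 21 orbits of sizes [9, 9, 9, 9, 9, 9, 9, 9, 9, 9, 9, 9, 9, 9, 9, 9, 9, 9, 9, 9, 1].
With 21 cycles on 181 points, sign = (−1)^{181−21} = +1.
Zolotarev: (80|181) = +1, matching the cycle-count sign.

+1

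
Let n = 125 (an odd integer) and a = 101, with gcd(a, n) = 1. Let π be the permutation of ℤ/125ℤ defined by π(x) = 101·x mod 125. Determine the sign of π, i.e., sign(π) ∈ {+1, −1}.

+1

Orbit of 51 under x↦101x: [51, 26, 1, 101, 76]… (length divides ord_125(101)).
π_101 has 45 disjoint cycles with lengths [5, 5, 5, 5, 5, 5, 5, 5, 5, 5, 5, 5, 5, 5, 5, 5, 5, 5, 5, 5, 1, 1, 1, 1, 1, 1, 1, 1, 1, 1, 1, 1, 1, 1, 1, 1, 1, 1, 1, 1, 1, 1, 1, 1, 1] on {0,…,124}.
n − c = 125 − 45 = 80; sign = (−1)^80 = +1.
Via Zolotarev, sign(π_{101}) = (101|125) = +1.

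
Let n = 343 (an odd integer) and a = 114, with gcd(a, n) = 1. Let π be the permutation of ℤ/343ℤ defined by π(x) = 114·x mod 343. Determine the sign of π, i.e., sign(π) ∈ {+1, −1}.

Trace 137: π^k(137) = [137, 183, 282, 249, 260, 142, 67] for k=0..6.
Decompose π into cycles: lengths [147, 147, 21, 21, 3, 3, 1] (7 cycles, including the fixed point 0).
343 − 7 = 336 transpositions; sign(π) = (−1)^336 = +1.

+1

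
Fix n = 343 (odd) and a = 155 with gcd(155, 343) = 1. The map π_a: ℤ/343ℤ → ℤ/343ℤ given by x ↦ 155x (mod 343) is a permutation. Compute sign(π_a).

Trace 239: π^k(239) = [239, 1, 155, 15, 267, 225, 232] for k=0..6.
Cycle lengths of π_155 on ℤ/343ℤ: [49, 49, 49, 49, 49, 49, 7, 7, 7, 7, 7, 7, 1, 1, 1, 1, 1, 1, 1]; 19 cycles in total.
343 − 19 = 324 transpositions; sign(π) = (−1)^324 = +1.
The Jacobi symbol (155|343) = +1 (Zolotarev) agrees.

+1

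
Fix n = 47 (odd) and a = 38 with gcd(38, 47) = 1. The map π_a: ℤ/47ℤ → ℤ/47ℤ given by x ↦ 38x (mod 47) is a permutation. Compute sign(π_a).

Start at x=8: 8 → 22 → 37 → 43 → 36 → 5 → 2 → … (one orbit).
The orbit structure of x ↦ 38x mod 47: 2 orbits of sizes [46, 1].
With 2 cycles on 47 points, sign = (−1)^{47−2} = -1.
(38|47)_J = -1 (Zolotarev's lemma cross-check).

-1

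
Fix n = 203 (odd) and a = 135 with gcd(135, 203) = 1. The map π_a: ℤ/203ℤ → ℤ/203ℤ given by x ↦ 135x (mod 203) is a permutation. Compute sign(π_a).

Start at x=141: 141 → 156 → 151 → 85 → 107 → 32 → 57 → … (one orbit).
Cycle lengths of π_135 on ℤ/203ℤ: [84, 84, 28, 3, 3, 1]; 6 cycles in total.
With 6 cycles on 203 points, sign = (−1)^{203−6} = -1.
Via Zolotarev, sign(π_{135}) = (135|203) = -1.

-1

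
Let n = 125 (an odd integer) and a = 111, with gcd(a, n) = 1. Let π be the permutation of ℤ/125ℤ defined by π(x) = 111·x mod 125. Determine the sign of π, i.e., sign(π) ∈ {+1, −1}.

+1

Trace 111: π^k(111) = [111, 71, 6, 41, 51, 36, 121] for k=0..6.
π_111 has 13 disjoint cycles with lengths [25, 25, 25, 25, 5, 5, 5, 5, 1, 1, 1, 1, 1] on {0,…,124}.
With 13 cycles on 125 points, sign = (−1)^{125−13} = +1.
Via Zolotarev, sign(π_{111}) = (111|125) = +1.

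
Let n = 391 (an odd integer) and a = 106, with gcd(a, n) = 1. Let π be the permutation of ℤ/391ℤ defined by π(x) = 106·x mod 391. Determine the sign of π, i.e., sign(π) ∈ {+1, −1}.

Orbit of 16 under x↦106x: [16, 132, 307, 89, 50, 217, 324]… (length divides ord_391(106)).
Cycle type of π: 44×8 + 22 + 4×4 + 1; total 14 cycles.
sign(π) = (−1)^{n − #cycles} = (−1)^{391−14} = (−1)^377 = -1.
Zolotarev: (106|391) = -1, matching the cycle-count sign.

-1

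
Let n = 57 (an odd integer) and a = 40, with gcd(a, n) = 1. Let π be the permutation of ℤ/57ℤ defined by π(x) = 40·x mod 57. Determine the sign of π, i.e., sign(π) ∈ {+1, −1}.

-1

Orbit of 7 under x↦40x: [7, 52, 28, 37, 55, 34, 49]… (length divides ord_57(40)).
Cycle type of π: 18×3 + 1×3; total 6 cycles.
With 6 cycles on 57 points, sign = (−1)^{57−6} = -1.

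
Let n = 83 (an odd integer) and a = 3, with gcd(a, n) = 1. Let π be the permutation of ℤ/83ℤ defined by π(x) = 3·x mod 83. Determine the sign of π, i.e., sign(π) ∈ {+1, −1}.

Start at x=33: 33 → 16 → 48 → 61 → 17 → 51 → 70 → … (one orbit).
Decompose π into cycles: lengths [41, 41, 1] (3 cycles, including the fixed point 0).
With 3 cycles on 83 points, sign = (−1)^{83−3} = +1.
Via Zolotarev, sign(π_{3}) = (3|83) = +1.

+1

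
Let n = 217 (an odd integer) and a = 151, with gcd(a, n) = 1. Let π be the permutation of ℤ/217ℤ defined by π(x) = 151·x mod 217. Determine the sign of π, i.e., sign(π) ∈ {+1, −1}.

-1

Trace 58: π^k(58) = [58, 78, 60, 163, 92, 4, 170] for k=0..6.
The orbit structure of x ↦ 151x mod 217: 12 orbits of sizes [30, 30, 30, 30, 30, 30, 10, 10, 10, 3, 3, 1].
217 − 12 = 205 transpositions; sign(π) = (−1)^205 = -1.
Check: (151/217) = -1 by Zolotarev.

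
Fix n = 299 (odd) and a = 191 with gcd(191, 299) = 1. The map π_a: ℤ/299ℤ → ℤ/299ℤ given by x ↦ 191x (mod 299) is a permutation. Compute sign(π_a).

-1

Start at x=170: 170 → 178 → 211 → 235 → 35 → 107 → 105 → … (one orbit).
10 cycles of lengths [66, 66, 66, 66, 22, 3, 3, 3, 3, 1].
With 10 cycles on 299 points, sign = (−1)^{299−10} = -1.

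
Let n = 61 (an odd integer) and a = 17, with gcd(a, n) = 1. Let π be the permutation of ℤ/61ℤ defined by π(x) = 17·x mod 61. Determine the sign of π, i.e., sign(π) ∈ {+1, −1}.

-1

Orbit of 60 under x↦17x: [60, 44, 16, 28, 49, 40, 9]… (length divides ord_61(17)).
π_17 has 2 disjoint cycles with lengths [60, 1] on {0,…,60}.
sign(π) = (−1)^{n − #cycles} = (−1)^{61−2} = (−1)^59 = -1.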